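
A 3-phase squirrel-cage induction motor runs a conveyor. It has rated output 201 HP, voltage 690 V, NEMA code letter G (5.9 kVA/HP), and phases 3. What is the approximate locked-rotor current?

992 A

S_LR = 5.9 × 201 = 1185.9 kVA
I_LR = S_LR/(√3·V_L) = 1185900/(1.732×690) = 992 A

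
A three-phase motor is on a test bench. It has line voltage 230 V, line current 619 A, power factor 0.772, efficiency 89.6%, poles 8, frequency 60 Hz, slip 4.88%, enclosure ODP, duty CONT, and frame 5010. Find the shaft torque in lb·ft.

1400 lb·ft

P_in = √3·V·I·cosφ = 1.732 × 230 × 619 × 0.772 = 190363 W
P_out = η·P_in = 0.896 × 190363 = 170565 W
n_s = 120×60/8 = 900 rpm; n = 900×(1−0.0488) = 856 rpm
ω = 2π×856/60 = 89.64 rad/s
τ = P_out/ω = 170565/89.64 = 1903 N·m
In lb·ft: 1903/1.356 = 1400 lb·ft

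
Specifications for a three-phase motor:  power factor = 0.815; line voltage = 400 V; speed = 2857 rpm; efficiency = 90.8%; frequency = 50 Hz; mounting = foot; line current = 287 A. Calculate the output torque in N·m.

P_in = √3·V·I·cosφ = 1.732 × 400 × 287 × 0.815 = 162049 W
P_out = η·P_in = 0.908 × 162049 = 147140 W
n = 2857 rpm
ω = 2π×2857/60 = 299.2 rad/s
τ = P_out/ω = 147140/299.2 = 492 N·m

492 N·m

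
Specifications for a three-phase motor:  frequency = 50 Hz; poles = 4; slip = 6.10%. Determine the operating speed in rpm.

n_s = 120f/p = 120×50/4 = 1500 rpm
n = n_s(1 − s) = 1500 × (1 − 0.061) = 1408 rpm

1408 rpm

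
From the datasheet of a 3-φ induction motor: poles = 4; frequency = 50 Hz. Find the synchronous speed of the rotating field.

1500 rpm

n_s = 120f/p = 120×50/4 = 1500 rpm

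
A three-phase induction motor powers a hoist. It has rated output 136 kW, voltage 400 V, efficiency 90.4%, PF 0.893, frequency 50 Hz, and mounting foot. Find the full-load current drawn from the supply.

P_out = 136 kW = 136000 W
P_in = P_out / η = 136000 / 0.904 = 150442 W
I_L = P_in / (√3·V_L·cosφ) = 150442 / (1.732 × 400 × 0.893) = 243 A

243 A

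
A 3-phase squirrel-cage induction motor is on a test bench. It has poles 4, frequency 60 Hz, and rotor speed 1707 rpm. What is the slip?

n_s = 120f/p = 120×60/4 = 1800 rpm
s = (n_s − n)/n_s = (1800 − 1707)/1800 = 0.0517

5.17 %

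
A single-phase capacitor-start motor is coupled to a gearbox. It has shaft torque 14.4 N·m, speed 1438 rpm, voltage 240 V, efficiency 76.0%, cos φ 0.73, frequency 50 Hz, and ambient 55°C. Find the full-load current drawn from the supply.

ω = 2π×1438/60 = 150.6 rad/s; P_out = τω = 14.4 × 150.6 = 2169 W
P_in = P_out / η = 2169 / 0.760 = 2854 W
I = P_in / (V·cosφ) = 2854 / (240 × 0.73) = 16.3 A

16.3 A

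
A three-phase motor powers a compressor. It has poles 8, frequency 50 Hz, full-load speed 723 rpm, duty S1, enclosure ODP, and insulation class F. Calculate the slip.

n_s = 120f/p = 120×50/8 = 750 rpm
s = (n_s − n)/n_s = (750 − 723)/750 = 0.0360

3.60 %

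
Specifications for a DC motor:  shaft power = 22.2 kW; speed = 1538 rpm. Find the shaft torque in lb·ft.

102 lb·ft

ω = 2π × 1538/60 = 161.1 rad/s
τ = P/ω = 22200/161.1 = 137.8 N·m
In lb·ft: 137.8/1.356 = 102 lb·ft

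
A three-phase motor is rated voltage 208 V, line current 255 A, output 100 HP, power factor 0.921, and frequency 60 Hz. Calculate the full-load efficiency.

88.2 %

P_out = 100 × 746 = 74600 W
P_in = √3·V_L·I_L·cosφ = 1.732 × 208 × 255 × 0.921 = 84608 W
η = P_out / P_in = 74600 / 84608 = 0.882 = 88.2%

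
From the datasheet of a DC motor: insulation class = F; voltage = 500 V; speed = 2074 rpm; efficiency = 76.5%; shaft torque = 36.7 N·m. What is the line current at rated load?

ω = 2π×2074/60 = 217.2 rad/s; P_out = τω = 36.7 × 217.2 = 7971 W
P_in = P_out / η = 7971 / 0.765 = 10420 W
I = P_in / V = 10420 / 500 = 20.8 A

20.8 A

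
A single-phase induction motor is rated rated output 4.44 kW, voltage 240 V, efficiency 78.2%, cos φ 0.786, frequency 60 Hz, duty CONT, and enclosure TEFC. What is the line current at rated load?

30.1 A

P_out = 4.44 kW = 4440 W
P_in = P_out / η = 4440 / 0.782 = 5678 W
I = P_in / (V·cosφ) = 5678 / (240 × 0.786) = 30.1 A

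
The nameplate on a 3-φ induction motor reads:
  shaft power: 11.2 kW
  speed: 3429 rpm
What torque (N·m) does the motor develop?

ω = 2π × 3429/60 = 359.1 rad/s
τ = P/ω = 11200/359.1 = 31.2 N·m

31.2 N·m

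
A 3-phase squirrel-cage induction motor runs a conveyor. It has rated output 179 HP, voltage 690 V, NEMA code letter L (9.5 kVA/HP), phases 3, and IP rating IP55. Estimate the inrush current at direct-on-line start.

1420 A

S_LR = 9.5 × 179 = 1700.5 kVA
I_LR = S_LR/(√3·V_L) = 1700500/(1.732×690) = 1420 A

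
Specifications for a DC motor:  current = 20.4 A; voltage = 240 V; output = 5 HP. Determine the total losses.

1170 W

P_in = V·I = 240×20.4 = 4896 W
P_out = 5×746 = 3730 W
Losses = P_in − P_out = 4896 − 3730 = 1166 W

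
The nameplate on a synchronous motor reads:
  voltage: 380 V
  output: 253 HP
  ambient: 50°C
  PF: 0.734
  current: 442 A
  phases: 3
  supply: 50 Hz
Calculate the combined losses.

P_in = √3·V·I·cosφ = 1.732×380×442×0.734 = 213526 W
P_out = 253×746 = 188738 W
Losses = P_in − P_out = 213526 − 188738 = 24788 W

24.8 kW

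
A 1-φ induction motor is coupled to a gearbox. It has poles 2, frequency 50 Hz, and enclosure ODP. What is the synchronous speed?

n_s = 120f/p = 120×50/2 = 3000 rpm

3000 rpm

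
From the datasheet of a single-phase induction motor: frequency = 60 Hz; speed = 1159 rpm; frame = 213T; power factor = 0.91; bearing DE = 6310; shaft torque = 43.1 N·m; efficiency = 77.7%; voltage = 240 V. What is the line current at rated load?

30.8 A

ω = 2π×1159/60 = 121.4 rad/s; P_out = τω = 43.1 × 121.4 = 5232 W
P_in = P_out / η = 5232 / 0.777 = 6734 W
I = P_in / (V·cosφ) = 6734 / (240 × 0.91) = 30.8 A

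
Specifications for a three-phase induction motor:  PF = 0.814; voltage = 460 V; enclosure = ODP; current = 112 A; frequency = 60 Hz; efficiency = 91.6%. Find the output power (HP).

P_in = √3·V·I·cosφ = 1.732 × 460 × 112 × 0.814 = 72635 W
P_out = η·P_in = 0.916 × 72635 = 66534 W
= 66534/746 = 89.2 HP

89.2 HP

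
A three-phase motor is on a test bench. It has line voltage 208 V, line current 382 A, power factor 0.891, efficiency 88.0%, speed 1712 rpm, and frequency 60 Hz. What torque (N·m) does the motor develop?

P_in = √3·V·I·cosφ = 1.732 × 208 × 382 × 0.891 = 122617 W
P_out = η·P_in = 0.88 × 122617 = 107903 W
n = 1712 rpm
ω = 2π×1712/60 = 179.3 rad/s
τ = P_out/ω = 107903/179.3 = 602 N·m

602 N·m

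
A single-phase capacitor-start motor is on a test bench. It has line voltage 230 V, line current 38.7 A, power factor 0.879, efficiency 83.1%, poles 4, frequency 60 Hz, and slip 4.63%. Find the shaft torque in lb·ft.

26.7 lb·ft

P_in = V·I·cosφ = 230 × 38.7 × 0.879 = 7824 W
P_out = η·P_in = 0.831 × 7824 = 6502 W
n_s = 120×60/4 = 1800 rpm; n = 1800×(1−0.0463) = 1717 rpm
ω = 2π×1717/60 = 179.8 rad/s
τ = P_out/ω = 6502/179.8 = 36.16 N·m
In lb·ft: 36.16/1.356 = 26.7 lb·ft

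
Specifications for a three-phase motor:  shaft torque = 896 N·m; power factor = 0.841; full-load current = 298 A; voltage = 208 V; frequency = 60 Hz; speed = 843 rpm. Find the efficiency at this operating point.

87.6 %

ω = 2π × 843/60 = 88.28 rad/s; P_out = τω = 896 × 88.28 = 79099 W
P_in = √3·V_L·I_L·cosφ = 1.732 × 208 × 298 × 0.841 = 90287 W
η = P_out / P_in = 79099 / 90287 = 0.876 = 87.6%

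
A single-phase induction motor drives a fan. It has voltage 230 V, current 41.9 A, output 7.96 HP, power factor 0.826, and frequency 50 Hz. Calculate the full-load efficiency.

P_out = 7.96 × 746 = 5938 W
P_in = V·I·cosφ = 230 × 41.9 × 0.826 = 7960 W
η = P_out / P_in = 5938 / 7960 = 0.746 = 74.6%

74.6 %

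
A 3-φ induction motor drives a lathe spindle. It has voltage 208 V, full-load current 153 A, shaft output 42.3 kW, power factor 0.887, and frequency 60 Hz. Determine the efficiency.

86.5 %

P_out = 42.3 kW = 42300 W
P_in = √3·V_L·I_L·cosφ = 1.732 × 208 × 153 × 0.887 = 48891 W
η = P_out / P_in = 42300 / 48891 = 0.865 = 86.5%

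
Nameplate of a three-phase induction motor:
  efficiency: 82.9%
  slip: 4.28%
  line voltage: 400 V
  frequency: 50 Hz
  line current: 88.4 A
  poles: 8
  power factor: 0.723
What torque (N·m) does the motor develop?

488 N·m

P_in = √3·V·I·cosφ = 1.732 × 400 × 88.4 × 0.723 = 44279 W
P_out = η·P_in = 0.829 × 44279 = 36707 W
n_s = 120×50/8 = 750 rpm; n = 750×(1−0.0428) = 718 rpm
ω = 2π×718/60 = 75.19 rad/s
τ = P_out/ω = 36707/75.19 = 488 N·m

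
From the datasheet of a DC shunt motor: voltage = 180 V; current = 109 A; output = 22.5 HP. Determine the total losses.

2840 W

P_in = V·I = 180×109 = 19620 W
P_out = 22.5×746 = 16785 W
Losses = P_in − P_out = 19620 − 16785 = 2835 W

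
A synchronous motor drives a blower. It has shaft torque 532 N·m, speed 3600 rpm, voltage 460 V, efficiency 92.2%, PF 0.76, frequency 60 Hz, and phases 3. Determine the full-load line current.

ω = 2π×3600/60 = 377 rad/s; P_out = τω = 532 × 377 = 200564 W
P_in = P_out / η = 200564 / 0.922 = 217531 W
I_L = P_in / (√3·V_L·cosφ) = 217531 / (1.732 × 460 × 0.76) = 359 A

359 A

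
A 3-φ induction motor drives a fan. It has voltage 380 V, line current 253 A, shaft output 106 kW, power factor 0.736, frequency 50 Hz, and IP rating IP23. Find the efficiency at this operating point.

P_out = 106 kW = 106000 W
P_in = √3·V_L·I_L·cosφ = 1.732 × 380 × 253 × 0.736 = 122555 W
η = P_out / P_in = 106000 / 122555 = 0.865 = 86.5%

86.5 %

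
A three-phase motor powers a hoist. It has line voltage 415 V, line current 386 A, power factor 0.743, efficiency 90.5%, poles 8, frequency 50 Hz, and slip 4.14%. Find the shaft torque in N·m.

2480 N·m

P_in = √3·V·I·cosφ = 1.732 × 415 × 386 × 0.743 = 206145 W
P_out = η·P_in = 0.905 × 206145 = 186561 W
n_s = 120×50/8 = 750 rpm; n = 750×(1−0.0414) = 719 rpm
ω = 2π×719/60 = 75.29 rad/s
τ = P_out/ω = 186561/75.29 = 2480 N·m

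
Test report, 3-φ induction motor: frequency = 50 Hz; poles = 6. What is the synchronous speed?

1000 rpm

n_s = 120f/p = 120×50/6 = 1000 rpm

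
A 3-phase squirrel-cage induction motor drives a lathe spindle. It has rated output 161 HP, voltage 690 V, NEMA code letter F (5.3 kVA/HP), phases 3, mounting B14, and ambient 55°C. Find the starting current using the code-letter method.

S_LR = 5.3 × 161 = 853.3 kVA
I_LR = S_LR/(√3·V_L) = 853300/(1.732×690) = 714 A

714 A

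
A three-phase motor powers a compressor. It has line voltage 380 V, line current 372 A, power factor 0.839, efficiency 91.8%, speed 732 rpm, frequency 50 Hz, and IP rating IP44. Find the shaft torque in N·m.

2460 N·m

P_in = √3·V·I·cosφ = 1.732 × 380 × 372 × 0.839 = 205417 W
P_out = η·P_in = 0.918 × 205417 = 188573 W
n = 732 rpm
ω = 2π×732/60 = 76.65 rad/s
τ = P_out/ω = 188573/76.65 = 2460 N·m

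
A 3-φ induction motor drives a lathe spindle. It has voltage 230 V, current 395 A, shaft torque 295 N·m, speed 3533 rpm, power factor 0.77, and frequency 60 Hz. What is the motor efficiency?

90.1 %

ω = 2π × 3533/60 = 370 rad/s; P_out = τω = 295 × 370 = 109150 W
P_in = √3·V_L·I_L·cosφ = 1.732 × 230 × 395 × 0.77 = 121161 W
η = P_out / P_in = 109150 / 121161 = 0.901 = 90.1%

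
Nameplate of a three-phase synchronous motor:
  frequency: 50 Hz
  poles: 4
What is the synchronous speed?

1500 rpm

n_s = 120f/p = 120×50/4 = 1500 rpm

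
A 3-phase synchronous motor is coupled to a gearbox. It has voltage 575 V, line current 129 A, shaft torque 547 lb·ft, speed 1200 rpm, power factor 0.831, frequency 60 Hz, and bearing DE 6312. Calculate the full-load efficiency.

87.3 %

τ = 547 lb·ft × 1.356 = 741.7 N·m
ω = 2π × 1200/60 = 125.7 rad/s; P_out = τω = 741.7 × 125.7 = 93232 W
P_in = √3·V_L·I_L·cosφ = 1.732 × 575 × 129 × 0.831 = 106759 W
η = P_out / P_in = 93232 / 106759 = 0.873 = 87.3%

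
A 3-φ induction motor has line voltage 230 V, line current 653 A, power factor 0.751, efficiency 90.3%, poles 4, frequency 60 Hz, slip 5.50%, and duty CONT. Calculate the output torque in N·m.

P_in = √3·V·I·cosφ = 1.732 × 230 × 653 × 0.751 = 195357 W
P_out = η·P_in = 0.903 × 195357 = 176407 W
n_s = 120×60/4 = 1800 rpm; n = 1800×(1−0.055) = 1701 rpm
ω = 2π×1701/60 = 178.1 rad/s
τ = P_out/ω = 176407/178.1 = 990 N·m

990 N·m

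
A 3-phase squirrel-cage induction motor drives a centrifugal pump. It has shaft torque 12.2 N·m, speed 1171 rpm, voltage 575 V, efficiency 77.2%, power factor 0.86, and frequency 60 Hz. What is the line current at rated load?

ω = 2π×1171/60 = 122.6 rad/s; P_out = τω = 12.2 × 122.6 = 1496 W
P_in = P_out / η = 1496 / 0.772 = 1938 W
I_L = P_in / (√3·V_L·cosφ) = 1938 / (1.732 × 575 × 0.86) = 2.26 A

2.26 A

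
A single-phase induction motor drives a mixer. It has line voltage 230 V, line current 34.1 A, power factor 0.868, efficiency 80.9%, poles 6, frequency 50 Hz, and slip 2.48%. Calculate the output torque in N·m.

53.9 N·m

P_in = V·I·cosφ = 230 × 34.1 × 0.868 = 6808 W
P_out = η·P_in = 0.809 × 6808 = 5508 W
n_s = 120×50/6 = 1000 rpm; n = 1000×(1−0.0248) = 975 rpm
ω = 2π×975/60 = 102.1 rad/s
τ = P_out/ω = 5508/102.1 = 53.9 N·m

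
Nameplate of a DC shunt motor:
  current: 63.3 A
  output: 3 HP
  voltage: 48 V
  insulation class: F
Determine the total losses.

800 W

P_in = V·I = 48×63.3 = 3038 W
P_out = 3×746 = 2238 W
Losses = P_in − P_out = 3038 − 2238 = 800 W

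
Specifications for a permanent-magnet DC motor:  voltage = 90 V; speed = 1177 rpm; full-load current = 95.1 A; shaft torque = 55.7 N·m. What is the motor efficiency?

ω = 2π × 1177/60 = 123.3 rad/s; P_out = τω = 55.7 × 123.3 = 6868 W
P_in = V·I = 90 × 95.1 = 8559 W
η = P_out / P_in = 6868 / 8559 = 0.802 = 80.2%

80.2 %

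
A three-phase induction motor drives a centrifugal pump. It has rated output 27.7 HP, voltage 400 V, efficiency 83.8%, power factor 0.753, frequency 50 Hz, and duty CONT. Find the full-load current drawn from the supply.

P_out = 27.7 × 746 = 20664 W
P_in = P_out / η = 20664 / 0.838 = 24659 W
I_L = P_in / (√3·V_L·cosφ) = 24659 / (1.732 × 400 × 0.753) = 47.3 A

47.3 A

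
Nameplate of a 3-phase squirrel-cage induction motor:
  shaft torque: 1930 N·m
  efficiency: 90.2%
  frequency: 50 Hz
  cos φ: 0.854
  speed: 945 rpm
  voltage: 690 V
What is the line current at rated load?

ω = 2π×945/60 = 98.96 rad/s; P_out = τω = 1930 × 98.96 = 190993 W
P_in = P_out / η = 190993 / 0.902 = 211744 W
I_L = P_in / (√3·V_L·cosφ) = 211744 / (1.732 × 690 × 0.854) = 207 A

207 A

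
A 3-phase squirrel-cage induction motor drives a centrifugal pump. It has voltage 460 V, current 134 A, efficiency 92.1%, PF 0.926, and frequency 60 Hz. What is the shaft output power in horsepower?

122 HP

P_in = √3·V·I·cosφ = 1.732 × 460 × 134 × 0.926 = 98860 W
P_out = η·P_in = 0.921 × 98860 = 91050 W
= 91050/746 = 122 HP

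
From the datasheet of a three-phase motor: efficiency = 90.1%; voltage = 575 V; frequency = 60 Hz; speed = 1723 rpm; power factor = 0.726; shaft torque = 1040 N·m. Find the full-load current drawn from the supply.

288 A

ω = 2π×1723/60 = 180.4 rad/s; P_out = τω = 1040 × 180.4 = 187616 W
P_in = P_out / η = 187616 / 0.901 = 208231 W
I_L = P_in / (√3·V_L·cosφ) = 208231 / (1.732 × 575 × 0.726) = 288 A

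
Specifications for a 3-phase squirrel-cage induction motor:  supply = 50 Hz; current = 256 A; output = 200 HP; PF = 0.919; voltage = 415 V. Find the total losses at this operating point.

19900 W

P_in = √3·V·I·cosφ = 1.732×415×256×0.919 = 169103 W
P_out = 200×746 = 149200 W
Losses = P_in − P_out = 169103 − 149200 = 19903 W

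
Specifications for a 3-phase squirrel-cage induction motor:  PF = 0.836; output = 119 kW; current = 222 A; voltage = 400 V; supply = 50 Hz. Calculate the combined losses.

9.58 kW

P_in = √3·V·I·cosφ = 1.732×400×222×0.836 = 128578 W
P_out = 119000 W
Losses = P_in − P_out = 128578 − 119000 = 9578 W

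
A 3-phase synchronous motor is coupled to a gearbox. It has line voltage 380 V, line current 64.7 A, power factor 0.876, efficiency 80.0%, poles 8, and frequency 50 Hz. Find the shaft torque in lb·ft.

280 lb·ft

P_in = √3·V·I·cosφ = 1.732 × 380 × 64.7 × 0.876 = 37303 W
P_out = η·P_in = 0.8 × 37303 = 29842 W
n = n_s = 120×50/8 = 750 rpm (synchronous)
ω = 2π×750/60 = 78.54 rad/s
τ = P_out/ω = 29842/78.54 = 380 N·m
In lb·ft: 380/1.356 = 280 lb·ft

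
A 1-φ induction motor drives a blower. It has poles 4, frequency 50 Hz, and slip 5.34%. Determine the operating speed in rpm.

n_s = 120f/p = 120×50/4 = 1500 rpm
n = n_s(1 − s) = 1500 × (1 − 0.0534) = 1420 rpm

1420 rpm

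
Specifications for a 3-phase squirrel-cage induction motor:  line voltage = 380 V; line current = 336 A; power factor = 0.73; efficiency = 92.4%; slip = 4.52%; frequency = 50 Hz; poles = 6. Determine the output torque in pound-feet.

1100 lb·ft

P_in = √3·V·I·cosφ = 1.732 × 380 × 336 × 0.73 = 161433 W
P_out = η·P_in = 0.924 × 161433 = 149164 W
n_s = 120×50/6 = 1000 rpm; n = 1000×(1−0.0452) = 955 rpm
ω = 2π×955/60 = 100 rad/s
τ = P_out/ω = 149164/100 = 1492 N·m
In lb·ft: 1492/1.356 = 1100 lb·ft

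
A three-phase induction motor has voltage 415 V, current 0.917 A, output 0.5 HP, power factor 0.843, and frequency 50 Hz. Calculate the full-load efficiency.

P_out = 0.5 × 746 = 373 W
P_in = √3·V_L·I_L·cosφ = 1.732 × 415 × 0.917 × 0.843 = 556 W
η = P_out / P_in = 373 / 556 = 0.671 = 67.1%

67.1 %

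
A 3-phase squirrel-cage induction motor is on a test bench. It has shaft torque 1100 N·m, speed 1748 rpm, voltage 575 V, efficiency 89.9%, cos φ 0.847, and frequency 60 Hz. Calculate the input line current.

266 A

ω = 2π×1748/60 = 183.1 rad/s; P_out = τω = 1100 × 183.1 = 201410 W
P_in = P_out / η = 201410 / 0.899 = 224038 W
I_L = P_in / (√3·V_L·cosφ) = 224038 / (1.732 × 575 × 0.847) = 266 A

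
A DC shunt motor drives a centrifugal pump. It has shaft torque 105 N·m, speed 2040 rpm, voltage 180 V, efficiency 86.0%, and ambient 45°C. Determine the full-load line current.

145 A

ω = 2π×2040/60 = 213.6 rad/s; P_out = τω = 105 × 213.6 = 22428 W
P_in = P_out / η = 22428 / 0.860 = 26079 W
I = P_in / V = 26079 / 180 = 145 A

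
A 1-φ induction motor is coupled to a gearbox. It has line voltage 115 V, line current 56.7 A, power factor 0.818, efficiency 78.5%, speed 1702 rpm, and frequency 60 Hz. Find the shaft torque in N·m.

P_in = V·I·cosφ = 115 × 56.7 × 0.818 = 5334 W
P_out = η·P_in = 0.785 × 5334 = 4187 W
n = 1702 rpm
ω = 2π×1702/60 = 178.2 rad/s
τ = P_out/ω = 4187/178.2 = 23.5 N·m

23.5 N·m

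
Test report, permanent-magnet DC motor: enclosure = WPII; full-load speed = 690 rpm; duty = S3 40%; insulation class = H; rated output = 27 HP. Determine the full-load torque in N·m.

279 N·m

P_out = 27 × 746 = 20142 W
ω = 2π × 690/60 = 72.26 rad/s
τ = P_out/ω = 20142/72.26 = 279 N·m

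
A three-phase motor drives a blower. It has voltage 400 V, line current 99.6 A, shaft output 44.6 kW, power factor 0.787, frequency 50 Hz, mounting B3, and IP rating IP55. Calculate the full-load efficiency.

82.1 %

P_out = 44.6 kW = 44600 W
P_in = √3·V_L·I_L·cosφ = 1.732 × 400 × 99.6 × 0.787 = 54305 W
η = P_out / P_in = 44600 / 54305 = 0.821 = 82.1%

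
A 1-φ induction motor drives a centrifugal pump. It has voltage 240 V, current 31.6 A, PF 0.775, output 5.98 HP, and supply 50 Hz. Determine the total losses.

1420 W

P_in = V·I·cosφ = 240×31.6×0.775 = 5878 W
P_out = 5.98×746 = 4461 W
Losses = P_in − P_out = 5878 − 4461 = 1417 W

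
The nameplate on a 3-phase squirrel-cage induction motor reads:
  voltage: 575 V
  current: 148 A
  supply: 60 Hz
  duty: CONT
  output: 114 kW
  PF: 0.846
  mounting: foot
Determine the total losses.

P_in = √3·V·I·cosφ = 1.732×575×148×0.846 = 124695 W
P_out = 114000 W
Losses = P_in − P_out = 124695 − 114000 = 10695 W

10.7 kW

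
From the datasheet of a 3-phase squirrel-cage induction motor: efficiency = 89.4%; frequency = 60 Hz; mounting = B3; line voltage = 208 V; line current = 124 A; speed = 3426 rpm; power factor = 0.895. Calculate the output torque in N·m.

P_in = √3·V·I·cosφ = 1.732 × 208 × 124 × 0.895 = 39981 W
P_out = η·P_in = 0.894 × 39981 = 35743 W
n = 3426 rpm
ω = 2π×3426/60 = 358.8 rad/s
τ = P_out/ω = 35743/358.8 = 99.6 N·m

99.6 N·m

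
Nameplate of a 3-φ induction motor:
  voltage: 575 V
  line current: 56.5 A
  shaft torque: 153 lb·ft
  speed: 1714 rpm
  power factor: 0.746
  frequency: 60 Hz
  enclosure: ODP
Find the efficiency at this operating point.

88.7 %

τ = 153 lb·ft × 1.356 = 207.5 N·m
ω = 2π × 1714/60 = 179.5 rad/s; P_out = τω = 207.5 × 179.5 = 37246 W
P_in = √3·V_L·I_L·cosφ = 1.732 × 575 × 56.5 × 0.746 = 41976 W
η = P_out / P_in = 37246 / 41976 = 0.887 = 88.7%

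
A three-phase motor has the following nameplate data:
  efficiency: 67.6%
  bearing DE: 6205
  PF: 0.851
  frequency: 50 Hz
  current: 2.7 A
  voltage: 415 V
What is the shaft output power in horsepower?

1.5 HP

P_in = √3·V·I·cosφ = 1.732 × 415 × 2.7 × 0.851 = 1652 W
P_out = η·P_in = 0.676 × 1652 = 1117 W
= 1117/746 = 1.5 HP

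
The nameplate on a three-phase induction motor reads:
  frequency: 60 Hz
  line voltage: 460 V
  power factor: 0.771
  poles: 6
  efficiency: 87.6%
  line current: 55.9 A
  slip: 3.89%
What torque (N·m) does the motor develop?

249 N·m

P_in = √3·V·I·cosφ = 1.732 × 460 × 55.9 × 0.771 = 34338 W
P_out = η·P_in = 0.876 × 34338 = 30080 W
n_s = 120×60/6 = 1200 rpm; n = 1200×(1−0.0389) = 1153 rpm
ω = 2π×1153/60 = 120.7 rad/s
τ = P_out/ω = 30080/120.7 = 249 N·m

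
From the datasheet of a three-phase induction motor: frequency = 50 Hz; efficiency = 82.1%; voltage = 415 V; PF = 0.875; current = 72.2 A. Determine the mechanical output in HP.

50 HP

P_in = √3·V·I·cosφ = 1.732 × 415 × 72.2 × 0.875 = 45409 W
P_out = η·P_in = 0.821 × 45409 = 37281 W
= 37281/746 = 50 HP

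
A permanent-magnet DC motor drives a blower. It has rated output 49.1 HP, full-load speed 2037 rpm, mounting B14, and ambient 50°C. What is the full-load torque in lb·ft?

P_out = 49.1 × 746 = 36629 W
ω = 2π × 2037/60 = 213.3 rad/s
τ = P_out/ω = 36629/213.3 = 171.7 N·m
In lb·ft: 171.7/1.356 = 127 lb·ft

127 lb·ft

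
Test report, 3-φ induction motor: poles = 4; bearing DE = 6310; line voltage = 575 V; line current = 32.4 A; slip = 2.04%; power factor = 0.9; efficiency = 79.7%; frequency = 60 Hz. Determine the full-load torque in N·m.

P_in = √3·V·I·cosφ = 1.732 × 575 × 32.4 × 0.9 = 29040 W
P_out = η·P_in = 0.797 × 29040 = 23145 W
n_s = 120×60/4 = 1800 rpm; n = 1800×(1−0.0204) = 1763 rpm
ω = 2π×1763/60 = 184.6 rad/s
τ = P_out/ω = 23145/184.6 = 125 N·m

125 N·m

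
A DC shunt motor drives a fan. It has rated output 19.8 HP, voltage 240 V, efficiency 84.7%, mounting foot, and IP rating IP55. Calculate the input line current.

72.7 A

P_out = 19.8 × 746 = 14771 W
P_in = P_out / η = 14771 / 0.847 = 17439 W
I = P_in / V = 17439 / 240 = 72.7 A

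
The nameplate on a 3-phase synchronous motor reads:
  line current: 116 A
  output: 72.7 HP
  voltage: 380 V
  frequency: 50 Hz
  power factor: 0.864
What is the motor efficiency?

P_out = 72.7 × 746 = 54234 W
P_in = √3·V_L·I_L·cosφ = 1.732 × 380 × 116 × 0.864 = 65963 W
η = P_out / P_in = 54234 / 65963 = 0.822 = 82.2%

82.2 %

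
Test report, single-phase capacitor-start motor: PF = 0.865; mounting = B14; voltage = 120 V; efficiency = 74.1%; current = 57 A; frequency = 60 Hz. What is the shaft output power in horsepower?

5.88 HP

P_in = V·I·cosφ = 120 × 57 × 0.865 = 5917 W
P_out = η·P_in = 0.741 × 5917 = 4384 W
= 4384/746 = 5.88 HP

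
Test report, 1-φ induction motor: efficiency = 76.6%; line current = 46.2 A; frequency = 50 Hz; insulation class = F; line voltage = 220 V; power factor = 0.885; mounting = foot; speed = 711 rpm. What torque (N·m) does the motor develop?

92.5 N·m

P_in = V·I·cosφ = 220 × 46.2 × 0.885 = 8995 W
P_out = η·P_in = 0.766 × 8995 = 6890 W
n = 711 rpm
ω = 2π×711/60 = 74.46 rad/s
τ = P_out/ω = 6890/74.46 = 92.5 N·m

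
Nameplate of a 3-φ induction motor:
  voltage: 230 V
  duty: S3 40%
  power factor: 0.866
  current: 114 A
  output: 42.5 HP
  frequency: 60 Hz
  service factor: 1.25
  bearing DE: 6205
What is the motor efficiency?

P_out = 42.5 × 746 = 31705 W
P_in = √3·V_L·I_L·cosφ = 1.732 × 230 × 114 × 0.866 = 39328 W
η = P_out / P_in = 31705 / 39328 = 0.806 = 80.6%

80.6 %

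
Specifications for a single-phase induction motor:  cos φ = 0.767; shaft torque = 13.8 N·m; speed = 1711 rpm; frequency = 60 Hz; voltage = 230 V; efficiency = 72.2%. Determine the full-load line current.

ω = 2π×1711/60 = 179.2 rad/s; P_out = τω = 13.8 × 179.2 = 2473 W
P_in = P_out / η = 2473 / 0.722 = 3425 W
I = P_in / (V·cosφ) = 3425 / (230 × 0.767) = 19.4 A

19.4 A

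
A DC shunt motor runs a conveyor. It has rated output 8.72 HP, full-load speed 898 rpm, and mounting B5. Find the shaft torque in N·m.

69.2 N·m

P_out = 8.72 × 746 = 6505 W
ω = 2π × 898/60 = 94.04 rad/s
τ = P_out/ω = 6505/94.04 = 69.2 N·m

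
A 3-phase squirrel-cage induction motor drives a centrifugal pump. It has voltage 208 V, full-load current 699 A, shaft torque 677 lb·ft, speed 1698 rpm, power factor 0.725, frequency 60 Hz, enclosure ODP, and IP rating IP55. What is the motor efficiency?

τ = 677 lb·ft × 1.356 = 918 N·m
ω = 2π × 1698/60 = 177.8 rad/s; P_out = τω = 918 × 177.8 = 163220 W
P_in = √3·V_L·I_L·cosφ = 1.732 × 208 × 699 × 0.725 = 182569 W
η = P_out / P_in = 163220 / 182569 = 0.894 = 89.4%

89.4 %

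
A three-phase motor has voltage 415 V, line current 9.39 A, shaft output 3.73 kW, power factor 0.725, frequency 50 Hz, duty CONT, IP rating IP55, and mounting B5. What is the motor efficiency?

P_out = 3.73 kW = 3730 W
P_in = √3·V_L·I_L·cosφ = 1.732 × 415 × 9.39 × 0.725 = 4893 W
η = P_out / P_in = 3730 / 4893 = 0.762 = 76.2%

76.2 %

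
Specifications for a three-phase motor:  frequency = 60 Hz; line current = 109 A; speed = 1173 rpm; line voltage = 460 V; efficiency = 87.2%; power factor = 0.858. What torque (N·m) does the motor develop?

529 N·m

P_in = √3·V·I·cosφ = 1.732 × 460 × 109 × 0.858 = 74511 W
P_out = η·P_in = 0.872 × 74511 = 64974 W
n = 1173 rpm
ω = 2π×1173/60 = 122.8 rad/s
τ = P_out/ω = 64974/122.8 = 529 N·m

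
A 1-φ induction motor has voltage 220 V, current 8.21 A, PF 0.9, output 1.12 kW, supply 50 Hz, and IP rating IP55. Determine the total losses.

506 W

P_in = V·I·cosφ = 220×8.21×0.9 = 1626 W
P_out = 1120 W
Losses = P_in − P_out = 1626 − 1120 = 506 W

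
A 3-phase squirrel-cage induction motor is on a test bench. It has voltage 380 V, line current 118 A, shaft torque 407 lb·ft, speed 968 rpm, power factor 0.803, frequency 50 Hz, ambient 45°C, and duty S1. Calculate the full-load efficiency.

89.7 %

τ = 407 lb·ft × 1.356 = 551.9 N·m
ω = 2π × 968/60 = 101.4 rad/s; P_out = τω = 551.9 × 101.4 = 55963 W
P_in = √3·V_L·I_L·cosφ = 1.732 × 380 × 118 × 0.803 = 62363 W
η = P_out / P_in = 55963 / 62363 = 0.897 = 89.7%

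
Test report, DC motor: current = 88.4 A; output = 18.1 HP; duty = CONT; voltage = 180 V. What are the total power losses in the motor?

2.41 kW

P_in = V·I = 180×88.4 = 15912 W
P_out = 18.1×746 = 13503 W
Losses = P_in − P_out = 15912 − 13503 = 2409 W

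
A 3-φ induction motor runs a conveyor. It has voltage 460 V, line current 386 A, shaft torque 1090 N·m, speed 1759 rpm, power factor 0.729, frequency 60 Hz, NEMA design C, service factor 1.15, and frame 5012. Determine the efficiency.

89.6 %

ω = 2π × 1759/60 = 184.2 rad/s; P_out = τω = 1090 × 184.2 = 200778 W
P_in = √3·V_L·I_L·cosφ = 1.732 × 460 × 386 × 0.729 = 224192 W
η = P_out / P_in = 200778 / 224192 = 0.896 = 89.6%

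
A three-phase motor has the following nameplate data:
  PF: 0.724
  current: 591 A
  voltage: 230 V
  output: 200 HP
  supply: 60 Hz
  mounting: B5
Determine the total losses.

P_in = √3·V·I·cosφ = 1.732×230×591×0.724 = 170452 W
P_out = 200×746 = 149200 W
Losses = P_in − P_out = 170452 − 149200 = 21252 W

21300 W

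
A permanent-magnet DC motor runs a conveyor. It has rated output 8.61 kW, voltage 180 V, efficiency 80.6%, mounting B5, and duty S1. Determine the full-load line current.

P_out = 8.61 kW = 8610 W
P_in = P_out / η = 8610 / 0.806 = 10682 W
I = P_in / V = 10682 / 180 = 59.3 A

59.3 A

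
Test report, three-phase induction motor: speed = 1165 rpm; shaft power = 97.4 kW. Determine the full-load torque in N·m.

798 N·m

ω = 2π × 1165/60 = 122 rad/s
τ = P/ω = 97400/122 = 798 N·m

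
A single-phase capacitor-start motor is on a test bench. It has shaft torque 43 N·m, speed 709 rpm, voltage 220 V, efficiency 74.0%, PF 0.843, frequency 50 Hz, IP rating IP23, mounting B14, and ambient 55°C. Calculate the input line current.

23.3 A

ω = 2π×709/60 = 74.25 rad/s; P_out = τω = 43 × 74.25 = 3193 W
P_in = P_out / η = 3193 / 0.740 = 4315 W
I = P_in / (V·cosφ) = 4315 / (220 × 0.843) = 23.3 A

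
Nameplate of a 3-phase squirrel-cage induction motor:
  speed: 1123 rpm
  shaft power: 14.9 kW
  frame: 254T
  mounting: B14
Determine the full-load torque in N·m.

127 N·m

ω = 2π × 1123/60 = 117.6 rad/s
τ = P/ω = 14900/117.6 = 127 N·m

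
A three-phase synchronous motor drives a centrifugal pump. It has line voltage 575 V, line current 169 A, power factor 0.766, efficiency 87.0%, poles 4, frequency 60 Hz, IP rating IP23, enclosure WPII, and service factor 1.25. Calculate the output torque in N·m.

P_in = √3·V·I·cosφ = 1.732 × 575 × 169 × 0.766 = 128923 W
P_out = η·P_in = 0.87 × 128923 = 112163 W
n = n_s = 120×60/4 = 1800 rpm (synchronous)
ω = 2π×1800/60 = 188.5 rad/s
τ = P_out/ω = 112163/188.5 = 595 N·m

595 N·m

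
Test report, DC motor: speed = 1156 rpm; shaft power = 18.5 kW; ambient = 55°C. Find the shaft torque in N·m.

153 N·m

ω = 2π × 1156/60 = 121.1 rad/s
τ = P/ω = 18500/121.1 = 153 N·m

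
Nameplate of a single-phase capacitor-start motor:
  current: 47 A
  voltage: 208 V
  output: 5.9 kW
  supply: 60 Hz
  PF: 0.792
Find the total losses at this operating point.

1.84 kW

P_in = V·I·cosφ = 208×47×0.792 = 7743 W
P_out = 5900 W
Losses = P_in − P_out = 7743 − 5900 = 1843 W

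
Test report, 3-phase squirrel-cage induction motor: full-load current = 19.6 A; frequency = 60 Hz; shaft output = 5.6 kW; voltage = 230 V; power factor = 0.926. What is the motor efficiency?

P_out = 5.6 kW = 5600 W
P_in = √3·V_L·I_L·cosφ = 1.732 × 230 × 19.6 × 0.926 = 7230 W
η = P_out / P_in = 5600 / 7230 = 0.775 = 77.5%

77.5 %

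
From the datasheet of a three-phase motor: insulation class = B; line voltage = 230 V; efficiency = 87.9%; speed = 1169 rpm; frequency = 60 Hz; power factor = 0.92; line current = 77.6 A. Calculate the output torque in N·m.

204 N·m

P_in = √3·V·I·cosφ = 1.732 × 230 × 77.6 × 0.92 = 28440 W
P_out = η·P_in = 0.879 × 28440 = 24999 W
n = 1169 rpm
ω = 2π×1169/60 = 122.4 rad/s
τ = P_out/ω = 24999/122.4 = 204 N·m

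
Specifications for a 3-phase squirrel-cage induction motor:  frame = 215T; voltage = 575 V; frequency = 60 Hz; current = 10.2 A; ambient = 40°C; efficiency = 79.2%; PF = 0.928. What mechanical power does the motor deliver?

7.47 kW

P_in = √3·V·I·cosφ = 1.732 × 575 × 10.2 × 0.928 = 9427 W
P_out = η·P_in = 0.792 × 9427 = 7466 W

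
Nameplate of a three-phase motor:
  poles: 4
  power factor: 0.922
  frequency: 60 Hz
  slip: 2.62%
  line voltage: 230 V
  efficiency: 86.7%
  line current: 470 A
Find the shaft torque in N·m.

815 N·m

P_in = √3·V·I·cosφ = 1.732 × 230 × 470 × 0.922 = 172625 W
P_out = η·P_in = 0.867 × 172625 = 149666 W
n_s = 120×60/4 = 1800 rpm; n = 1800×(1−0.0262) = 1753 rpm
ω = 2π×1753/60 = 183.6 rad/s
τ = P_out/ω = 149666/183.6 = 815 N·m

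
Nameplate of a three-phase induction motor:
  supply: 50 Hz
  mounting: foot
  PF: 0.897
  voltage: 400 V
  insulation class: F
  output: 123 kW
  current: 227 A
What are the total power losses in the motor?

P_in = √3·V·I·cosφ = 1.732×400×227×0.897 = 141067 W
P_out = 123000 W
Losses = P_in − P_out = 141067 − 123000 = 18067 W

18100 W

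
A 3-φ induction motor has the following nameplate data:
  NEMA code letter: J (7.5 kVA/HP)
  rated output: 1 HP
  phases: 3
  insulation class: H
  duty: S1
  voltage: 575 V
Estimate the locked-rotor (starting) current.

7.53 A

S_LR = 7.5 × 1 = 7.5 kVA
I_LR = S_LR/(√3·V_L) = 7500/(1.732×575) = 7.53 A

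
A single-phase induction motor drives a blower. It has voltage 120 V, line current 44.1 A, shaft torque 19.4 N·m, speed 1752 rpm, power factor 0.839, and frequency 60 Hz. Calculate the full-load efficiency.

80.2 %

ω = 2π × 1752/60 = 183.5 rad/s; P_out = τω = 19.4 × 183.5 = 3560 W
P_in = V·I·cosφ = 120 × 44.1 × 0.839 = 4440 W
η = P_out / P_in = 3560 / 4440 = 0.802 = 80.2%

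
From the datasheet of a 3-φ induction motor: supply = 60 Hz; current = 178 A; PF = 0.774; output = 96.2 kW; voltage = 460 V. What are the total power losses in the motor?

13600 W

P_in = √3·V·I·cosφ = 1.732×460×178×0.774 = 109766 W
P_out = 96200 W
Losses = P_in − P_out = 109766 − 96200 = 13566 W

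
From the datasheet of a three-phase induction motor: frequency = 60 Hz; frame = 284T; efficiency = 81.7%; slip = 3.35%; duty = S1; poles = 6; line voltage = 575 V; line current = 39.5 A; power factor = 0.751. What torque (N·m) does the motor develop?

199 N·m

P_in = √3·V·I·cosφ = 1.732 × 575 × 39.5 × 0.751 = 29543 W
P_out = η·P_in = 0.817 × 29543 = 24137 W
n_s = 120×60/6 = 1200 rpm; n = 1200×(1−0.0335) = 1160 rpm
ω = 2π×1160/60 = 121.5 rad/s
τ = P_out/ω = 24137/121.5 = 199 N·m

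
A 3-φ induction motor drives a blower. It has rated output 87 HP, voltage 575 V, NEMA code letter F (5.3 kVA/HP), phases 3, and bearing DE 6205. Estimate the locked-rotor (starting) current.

S_LR = 5.3 × 87 = 461.1 kVA
I_LR = S_LR/(√3·V_L) = 461100/(1.732×575) = 463 A

463 A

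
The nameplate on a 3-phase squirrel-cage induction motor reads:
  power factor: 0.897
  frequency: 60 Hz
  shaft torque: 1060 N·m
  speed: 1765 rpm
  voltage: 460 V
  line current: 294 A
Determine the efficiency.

ω = 2π × 1765/60 = 184.8 rad/s; P_out = τω = 1060 × 184.8 = 195888 W
P_in = √3·V_L·I_L·cosφ = 1.732 × 460 × 294 × 0.897 = 210109 W
η = P_out / P_in = 195888 / 210109 = 0.932 = 93.2%

93.2 %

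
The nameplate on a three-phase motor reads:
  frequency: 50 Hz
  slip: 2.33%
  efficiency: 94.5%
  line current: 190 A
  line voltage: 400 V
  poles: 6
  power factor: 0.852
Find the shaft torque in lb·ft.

P_in = √3·V·I·cosφ = 1.732 × 400 × 190 × 0.852 = 112150 W
P_out = η·P_in = 0.945 × 112150 = 105982 W
n_s = 120×50/6 = 1000 rpm; n = 1000×(1−0.0233) = 977 rpm
ω = 2π×977/60 = 102.3 rad/s
τ = P_out/ω = 105982/102.3 = 1036 N·m
In lb·ft: 1036/1.356 = 764 lb·ft

764 lb·ft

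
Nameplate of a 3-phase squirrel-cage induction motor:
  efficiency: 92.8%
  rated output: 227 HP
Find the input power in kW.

182 kW

P_out = 227 × 746 = 169342 W
P_in = P_out/η = 169342/0.928 = 182481 W = 182 kW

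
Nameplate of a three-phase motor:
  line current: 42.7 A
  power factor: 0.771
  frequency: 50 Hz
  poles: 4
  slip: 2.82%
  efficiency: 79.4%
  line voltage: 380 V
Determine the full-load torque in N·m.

P_in = √3·V·I·cosφ = 1.732 × 380 × 42.7 × 0.771 = 21668 W
P_out = η·P_in = 0.794 × 21668 = 17204 W
n_s = 120×50/4 = 1500 rpm; n = 1500×(1−0.0282) = 1458 rpm
ω = 2π×1458/60 = 152.7 rad/s
τ = P_out/ω = 17204/152.7 = 113 N·m

113 N·m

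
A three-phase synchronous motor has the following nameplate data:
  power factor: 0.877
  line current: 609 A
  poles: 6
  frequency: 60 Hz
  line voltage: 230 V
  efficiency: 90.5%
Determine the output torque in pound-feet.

P_in = √3·V·I·cosφ = 1.732 × 230 × 609 × 0.877 = 212761 W
P_out = η·P_in = 0.905 × 212761 = 192549 W
n = n_s = 120×60/6 = 1200 rpm (synchronous)
ω = 2π×1200/60 = 125.7 rad/s
τ = P_out/ω = 192549/125.7 = 1532 N·m
In lb·ft: 1532/1.356 = 1130 lb·ft

1130 lb·ft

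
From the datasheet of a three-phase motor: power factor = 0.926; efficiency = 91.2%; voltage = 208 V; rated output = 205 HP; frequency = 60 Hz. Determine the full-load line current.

503 A

P_out = 205 × 746 = 152930 W
P_in = P_out / η = 152930 / 0.912 = 167686 W
I_L = P_in / (√3·V_L·cosφ) = 167686 / (1.732 × 208 × 0.926) = 503 A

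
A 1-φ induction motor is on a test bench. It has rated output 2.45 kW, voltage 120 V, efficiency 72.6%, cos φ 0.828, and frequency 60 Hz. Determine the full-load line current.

34 A

P_out = 2.45 kW = 2450 W
P_in = P_out / η = 2450 / 0.726 = 3375 W
I = P_in / (V·cosφ) = 3375 / (120 × 0.828) = 34 A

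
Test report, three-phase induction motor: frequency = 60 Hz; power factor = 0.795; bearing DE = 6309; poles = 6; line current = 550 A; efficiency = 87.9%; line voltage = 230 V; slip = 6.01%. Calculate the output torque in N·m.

1300 N·m

P_in = √3·V·I·cosφ = 1.732 × 230 × 550 × 0.795 = 174183 W
P_out = η·P_in = 0.879 × 174183 = 153107 W
n_s = 120×60/6 = 1200 rpm; n = 1200×(1−0.0601) = 1128 rpm
ω = 2π×1128/60 = 118.1 rad/s
τ = P_out/ω = 153107/118.1 = 1300 N·m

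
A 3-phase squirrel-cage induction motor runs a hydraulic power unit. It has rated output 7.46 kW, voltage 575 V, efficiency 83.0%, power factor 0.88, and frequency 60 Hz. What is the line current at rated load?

P_out = 7.46 kW = 7460 W
P_in = P_out / η = 7460 / 0.830 = 8988 W
I_L = P_in / (√3·V_L·cosφ) = 8988 / (1.732 × 575 × 0.88) = 10.3 A

10.3 A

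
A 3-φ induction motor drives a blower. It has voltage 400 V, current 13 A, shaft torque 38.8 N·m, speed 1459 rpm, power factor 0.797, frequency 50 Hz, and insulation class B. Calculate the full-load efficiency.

ω = 2π × 1459/60 = 152.8 rad/s; P_out = τω = 38.8 × 152.8 = 5929 W
P_in = √3·V_L·I_L·cosφ = 1.732 × 400 × 13 × 0.797 = 7178 W
η = P_out / P_in = 5929 / 7178 = 0.826 = 82.6%

82.6 %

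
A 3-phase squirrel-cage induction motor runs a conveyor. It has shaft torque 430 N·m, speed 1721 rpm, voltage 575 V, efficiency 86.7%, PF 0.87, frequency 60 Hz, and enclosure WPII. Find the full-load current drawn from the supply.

ω = 2π×1721/60 = 180.2 rad/s; P_out = τω = 430 × 180.2 = 77486 W
P_in = P_out / η = 77486 / 0.867 = 89373 W
I_L = P_in / (√3·V_L·cosφ) = 89373 / (1.732 × 575 × 0.87) = 103 A

103 A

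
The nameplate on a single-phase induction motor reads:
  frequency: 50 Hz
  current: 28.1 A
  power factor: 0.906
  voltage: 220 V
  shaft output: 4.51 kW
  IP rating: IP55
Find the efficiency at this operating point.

80.5 %

P_out = 4.51 kW = 4510 W
P_in = V·I·cosφ = 220 × 28.1 × 0.906 = 5601 W
η = P_out / P_in = 4510 / 5601 = 0.805 = 80.5%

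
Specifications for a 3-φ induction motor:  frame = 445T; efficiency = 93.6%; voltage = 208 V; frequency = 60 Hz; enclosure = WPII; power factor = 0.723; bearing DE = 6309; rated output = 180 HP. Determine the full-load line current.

P_out = 180 × 746 = 134280 W
P_in = P_out / η = 134280 / 0.936 = 143462 W
I_L = P_in / (√3·V_L·cosφ) = 143462 / (1.732 × 208 × 0.723) = 551 A

551 A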